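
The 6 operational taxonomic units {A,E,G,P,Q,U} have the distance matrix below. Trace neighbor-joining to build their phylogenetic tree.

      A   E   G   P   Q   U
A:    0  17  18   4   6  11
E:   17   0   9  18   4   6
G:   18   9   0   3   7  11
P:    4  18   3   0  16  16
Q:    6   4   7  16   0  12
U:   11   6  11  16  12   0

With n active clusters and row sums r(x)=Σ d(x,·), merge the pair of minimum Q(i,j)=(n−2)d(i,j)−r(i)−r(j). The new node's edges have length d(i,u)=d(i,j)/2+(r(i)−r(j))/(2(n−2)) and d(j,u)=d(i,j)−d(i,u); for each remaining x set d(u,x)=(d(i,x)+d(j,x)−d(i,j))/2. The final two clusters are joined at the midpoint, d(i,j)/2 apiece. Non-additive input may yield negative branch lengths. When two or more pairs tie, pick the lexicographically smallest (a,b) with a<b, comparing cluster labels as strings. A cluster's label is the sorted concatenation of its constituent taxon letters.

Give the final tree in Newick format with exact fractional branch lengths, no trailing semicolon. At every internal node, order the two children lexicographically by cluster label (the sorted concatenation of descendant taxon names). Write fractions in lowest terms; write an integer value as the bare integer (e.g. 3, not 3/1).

((((A:15/8,P:17/8):45/8,G:23/8):13/8,(E:2,U:4):23/8):17/16,Q:17/16)

step 1: merge (A,P) at d=4, Q=-97; branch lengths A→15/8, P→17/8; new cluster AP
  updated: d(AP,E)=31/2, d(AP,G)=17/2, d(AP,Q)=9, d(AP,U)=23/2
step 2: merge (E,U) at d=6, Q=-57; branch lengths E→2, U→4; new cluster EU
  updated: d(AP,EU)=21/2, d(EU,G)=7, d(EU,Q)=5
step 3: merge (AP,G) at d=17/2, Q=-67/2; branch lengths AP→45/8, G→23/8; new cluster AGP
  updated: d(AGP,EU)=9/2, d(AGP,Q)=15/4
step 4: merge (AGP,EU) at d=9/2, Q=-53/4; branch lengths AGP→13/8, EU→23/8; new cluster AEGPU
  updated: d(AEGPU,Q)=17/8
step 5: merge (AEGPU,Q) at d=17/8; branch lengths AEGPU→17/16, Q→17/16; new cluster AEGPQU
final tree: ((((A:15/8,P:17/8):45/8,G:23/8):13/8,(E:2,U:4):23/8):17/16,Q:17/16)
total length: 201/8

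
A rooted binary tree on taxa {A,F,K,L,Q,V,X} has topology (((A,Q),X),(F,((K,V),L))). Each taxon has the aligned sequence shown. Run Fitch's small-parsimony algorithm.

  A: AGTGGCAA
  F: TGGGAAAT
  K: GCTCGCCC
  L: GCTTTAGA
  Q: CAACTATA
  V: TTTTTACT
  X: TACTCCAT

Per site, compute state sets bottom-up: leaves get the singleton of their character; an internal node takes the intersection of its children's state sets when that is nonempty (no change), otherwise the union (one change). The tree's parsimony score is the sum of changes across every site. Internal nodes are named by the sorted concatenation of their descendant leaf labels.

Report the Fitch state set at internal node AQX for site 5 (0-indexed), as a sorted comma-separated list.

C

[col 0] AQ: children A:{A}, Q:{C} ∪→ {A,C}; cost 1
[col 0] AQX: children AQ:{A,C}, X:{T} ∪→ {A,C,T}; cost 1
[col 0] KV: children K:{G}, V:{T} ∪→ {G,T}; cost 1
[col 0] KLV: children KV:{G,T}, L:{G} ∩→ {G}; cost 0
[col 0] FKLV: children F:{T}, KLV:{G} ∪→ {G,T}; cost 1
[col 0] AFKLQVX: children AQX:{A,C,T}, FKLV:{G,T} ∩→ {T}; cost 0
[col 1] AQ: children A:{G}, Q:{A} ∪→ {A,G}; cost 1
[col 1] AQX: children AQ:{A,G}, X:{A} ∩→ {A}; cost 0
[col 1] KV: children K:{C}, V:{T} ∪→ {C,T}; cost 1
[col 1] KLV: children KV:{C,T}, L:{C} ∩→ {C}; cost 0
[col 1] FKLV: children F:{G}, KLV:{C} ∪→ {C,G}; cost 1
[col 1] AFKLQVX: children AQX:{A}, FKLV:{C,G} ∪→ {A,C,G}; cost 1
[col 2] AQ: children A:{T}, Q:{A} ∪→ {A,T}; cost 1
[col 2] AQX: children AQ:{A,T}, X:{C} ∪→ {A,C,T}; cost 1
[col 2] KV: children K:{T}, V:{T} ∩→ {T}; cost 0
[col 2] KLV: children KV:{T}, L:{T} ∩→ {T}; cost 0
[col 2] FKLV: children F:{G}, KLV:{T} ∪→ {G,T}; cost 1
[col 2] AFKLQVX: children AQX:{A,C,T}, FKLV:{G,T} ∩→ {T}; cost 0
[col 3] AQ: children A:{G}, Q:{C} ∪→ {C,G}; cost 1
[col 3] AQX: children AQ:{C,G}, X:{T} ∪→ {C,G,T}; cost 1
[col 3] KV: children K:{C}, V:{T} ∪→ {C,T}; cost 1
[col 3] KLV: children KV:{C,T}, L:{T} ∩→ {T}; cost 0
[col 3] FKLV: children F:{G}, KLV:{T} ∪→ {G,T}; cost 1
[col 3] AFKLQVX: children AQX:{C,G,T}, FKLV:{G,T} ∩→ {G,T}; cost 0
[col 4] AQ: children A:{G}, Q:{T} ∪→ {G,T}; cost 1
[col 4] AQX: children AQ:{G,T}, X:{C} ∪→ {C,G,T}; cost 1
[col 4] KV: children K:{G}, V:{T} ∪→ {G,T}; cost 1
[col 4] KLV: children KV:{G,T}, L:{T} ∩→ {T}; cost 0
[col 4] FKLV: children F:{A}, KLV:{T} ∪→ {A,T}; cost 1
[col 4] AFKLQVX: children AQX:{C,G,T}, FKLV:{A,T} ∩→ {T}; cost 0
[col 5] AQ: children A:{C}, Q:{A} ∪→ {A,C}; cost 1
[col 5] AQX: children AQ:{A,C}, X:{C} ∩→ {C}; cost 0
[col 5] KV: children K:{C}, V:{A} ∪→ {A,C}; cost 1
[col 5] KLV: children KV:{A,C}, L:{A} ∩→ {A}; cost 0
[col 5] FKLV: children F:{A}, KLV:{A} ∩→ {A}; cost 0
[col 5] AFKLQVX: children AQX:{C}, FKLV:{A} ∪→ {A,C}; cost 1
[col 6] AQ: children A:{A}, Q:{T} ∪→ {A,T}; cost 1
[col 6] AQX: children AQ:{A,T}, X:{A} ∩→ {A}; cost 0
[col 6] KV: children K:{C}, V:{C} ∩→ {C}; cost 0
[col 6] KLV: children KV:{C}, L:{G} ∪→ {C,G}; cost 1
[col 6] FKLV: children F:{A}, KLV:{C,G} ∪→ {A,C,G}; cost 1
[col 6] AFKLQVX: children AQX:{A}, FKLV:{A,C,G} ∩→ {A}; cost 0
[col 7] AQ: children A:{A}, Q:{A} ∩→ {A}; cost 0
[col 7] AQX: children AQ:{A}, X:{T} ∪→ {A,T}; cost 1
[col 7] KV: children K:{C}, V:{T} ∪→ {C,T}; cost 1
[col 7] KLV: children KV:{C,T}, L:{A} ∪→ {A,C,T}; cost 1
[col 7] FKLV: children F:{T}, KLV:{A,C,T} ∩→ {T}; cost 0
[col 7] AFKLQVX: children AQX:{A,T}, FKLV:{T} ∩→ {T}; cost 0
per-site changes: [4, 4, 3, 4, 4, 3, 3, 3]; total = 28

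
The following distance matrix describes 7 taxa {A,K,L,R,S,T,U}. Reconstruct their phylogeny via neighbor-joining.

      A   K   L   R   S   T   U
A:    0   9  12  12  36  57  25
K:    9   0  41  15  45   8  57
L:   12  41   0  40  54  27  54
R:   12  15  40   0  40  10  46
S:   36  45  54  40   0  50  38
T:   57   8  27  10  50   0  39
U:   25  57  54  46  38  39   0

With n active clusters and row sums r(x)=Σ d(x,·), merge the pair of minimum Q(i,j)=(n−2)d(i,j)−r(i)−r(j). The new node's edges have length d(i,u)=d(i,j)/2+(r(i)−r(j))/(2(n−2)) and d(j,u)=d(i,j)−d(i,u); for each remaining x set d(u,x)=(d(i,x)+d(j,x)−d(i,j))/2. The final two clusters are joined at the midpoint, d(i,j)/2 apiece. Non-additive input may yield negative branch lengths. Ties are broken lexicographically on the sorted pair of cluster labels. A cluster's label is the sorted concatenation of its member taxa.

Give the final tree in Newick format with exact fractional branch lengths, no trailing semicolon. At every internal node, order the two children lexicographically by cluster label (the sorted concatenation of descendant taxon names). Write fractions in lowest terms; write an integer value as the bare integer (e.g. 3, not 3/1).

step 1: merge (S,U) at d=38, Q=-332; branch lengths S→97/5, U→93/5; new cluster SU
  updated: d(A,SU)=23/2, d(K,SU)=32, d(L,SU)=35, d(R,SU)=24, d(SU,T)=51/2
step 2: merge (A,L) at d=12, Q=-417/2; branch lengths A→-11/16, L→203/16; new cluster AL
  updated: d(AL,K)=19, d(AL,R)=20, d(AL,SU)=69/4, d(AL,T)=36
step 3: merge (AL,SU) at d=69/4, Q=-557/4; branch lengths AL→181/24, SU→233/24; new cluster ALSU
  updated: d(ALSU,K)=135/8, d(ALSU,R)=107/8, d(ALSU,T)=177/8
step 4: merge (ALSU,R) at d=107/8, Q=-64; branch lengths ALSU→163/16, R→51/16; new cluster ALRSU
  updated: d(ALRSU,K)=37/4, d(ALRSU,T)=75/8
step 5: merge (ALRSU,K) at d=37/4, Q=-213/8; branch lengths ALRSU→85/16, K→63/16; new cluster AKLRSU
  updated: d(AKLRSU,T)=65/16
step 6: merge (AKLRSU,T) at d=65/16; branch lengths AKLRSU→65/32, T→65/32; new cluster AKLRSTU
final tree: (((((A:-11/16,L:203/16):181/24,(S:97/5,U:93/5):233/24):163/16,R:51/16):85/16,K:63/16):65/32,T:65/32)
total length: 1503/16

(((((A:-11/16,L:203/16):181/24,(S:97/5,U:93/5):233/24):163/16,R:51/16):85/16,K:63/16):65/32,T:65/32)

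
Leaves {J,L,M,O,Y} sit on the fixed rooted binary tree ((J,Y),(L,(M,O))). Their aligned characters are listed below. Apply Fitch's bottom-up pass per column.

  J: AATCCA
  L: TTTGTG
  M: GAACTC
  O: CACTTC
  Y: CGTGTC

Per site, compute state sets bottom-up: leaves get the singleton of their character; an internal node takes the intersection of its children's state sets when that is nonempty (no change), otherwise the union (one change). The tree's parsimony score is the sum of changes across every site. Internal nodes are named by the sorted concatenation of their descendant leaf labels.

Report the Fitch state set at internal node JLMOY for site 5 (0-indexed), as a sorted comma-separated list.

JY@0: {A} ∪ {C} = {A,C} (union, +1)
MO@0: {G} ∪ {C} = {C,G} (union, +1)
LMO@0: {T} ∪ {C,G} = {C,G,T} (union, +1)
JLMOY@0: {A,C} ∩ {C,G,T} = {C} (intersection, +0)
JY@1: {A} ∪ {G} = {A,G} (union, +1)
MO@1: {A} ∩ {A} = {A} (intersection, +0)
LMO@1: {T} ∪ {A} = {A,T} (union, +1)
JLMOY@1: {A,G} ∩ {A,T} = {A} (intersection, +0)
JY@2: {T} ∩ {T} = {T} (intersection, +0)
MO@2: {A} ∪ {C} = {A,C} (union, +1)
LMO@2: {T} ∪ {A,C} = {A,C,T} (union, +1)
JLMOY@2: {T} ∩ {A,C,T} = {T} (intersection, +0)
JY@3: {C} ∪ {G} = {C,G} (union, +1)
MO@3: {C} ∪ {T} = {C,T} (union, +1)
LMO@3: {G} ∪ {C,T} = {C,G,T} (union, +1)
JLMOY@3: {C,G} ∩ {C,G,T} = {C,G} (intersection, +0)
JY@4: {C} ∪ {T} = {C,T} (union, +1)
MO@4: {T} ∩ {T} = {T} (intersection, +0)
LMO@4: {T} ∩ {T} = {T} (intersection, +0)
JLMOY@4: {C,T} ∩ {T} = {T} (intersection, +0)
JY@5: {A} ∪ {C} = {A,C} (union, +1)
MO@5: {C} ∩ {C} = {C} (intersection, +0)
LMO@5: {G} ∪ {C} = {C,G} (union, +1)
JLMOY@5: {A,C} ∩ {C,G} = {C} (intersection, +0)
per-site changes: [3, 2, 2, 3, 1, 2]; total = 13

C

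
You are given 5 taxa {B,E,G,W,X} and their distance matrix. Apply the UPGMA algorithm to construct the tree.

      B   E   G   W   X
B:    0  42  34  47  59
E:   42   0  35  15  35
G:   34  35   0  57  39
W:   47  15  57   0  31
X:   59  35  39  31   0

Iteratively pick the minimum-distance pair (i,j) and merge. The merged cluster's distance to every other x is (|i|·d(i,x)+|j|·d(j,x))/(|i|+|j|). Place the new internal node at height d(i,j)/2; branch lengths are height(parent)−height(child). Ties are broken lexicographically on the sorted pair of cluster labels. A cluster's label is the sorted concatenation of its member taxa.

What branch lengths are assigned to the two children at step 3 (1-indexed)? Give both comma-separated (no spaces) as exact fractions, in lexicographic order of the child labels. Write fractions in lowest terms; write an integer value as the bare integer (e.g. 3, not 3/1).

17,17

step 1: merge (E,W) at d=15; branch lengths E→15/2, W→15/2; new cluster EW
  updated: d(B,EW)=89/2, d(EW,G)=46, d(EW,X)=33
step 2: merge (EW,X) at d=33; branch lengths EW→9, X→33/2; new cluster EWX
  updated: d(B,EWX)=148/3, d(EWX,G)=131/3
step 3: merge (B,G) at d=34; branch lengths B→17, G→17; new cluster BG
  updated: d(BG,EWX)=93/2
step 4: merge (BG,EWX) at d=93/2; branch lengths BG→25/4, EWX→27/4; new cluster BEGWX
final tree: ((B:17,G:17):25/4,((E:15/2,W:15/2):9,X:33/2):27/4)
total length: 175/2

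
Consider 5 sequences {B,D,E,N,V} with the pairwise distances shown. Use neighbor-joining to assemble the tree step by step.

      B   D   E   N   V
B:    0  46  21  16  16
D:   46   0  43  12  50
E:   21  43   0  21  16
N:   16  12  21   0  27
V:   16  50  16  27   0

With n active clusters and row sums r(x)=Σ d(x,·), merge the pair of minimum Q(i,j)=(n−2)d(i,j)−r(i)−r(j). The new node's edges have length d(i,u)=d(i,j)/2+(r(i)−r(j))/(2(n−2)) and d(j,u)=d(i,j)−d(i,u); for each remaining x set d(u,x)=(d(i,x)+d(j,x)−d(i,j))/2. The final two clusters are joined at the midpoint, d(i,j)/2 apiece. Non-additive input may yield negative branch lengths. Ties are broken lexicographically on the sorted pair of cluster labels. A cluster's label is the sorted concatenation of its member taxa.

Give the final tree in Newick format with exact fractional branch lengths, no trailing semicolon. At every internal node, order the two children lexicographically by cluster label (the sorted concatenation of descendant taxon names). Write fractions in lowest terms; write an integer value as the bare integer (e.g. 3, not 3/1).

(((B:57/8,(D:37/2,N:-13/2):143/8):27/8,E:61/8):67/16,V:67/16)

iteration 1: select D,N (d=12, Q=-191); attach at lengths (37/2, -13/2); label the merged cluster DN
  updated: d(B,DN)=25, d(DN,E)=26, d(DN,V)=65/2
iteration 2: select B,DN (d=25, Q=-191/2); attach at lengths (57/8, 143/8); label the merged cluster BDN
  updated: d(BDN,E)=11, d(BDN,V)=47/4
iteration 3: select BDN,E (d=11, Q=-155/4); attach at lengths (27/8, 61/8); label the merged cluster BDEN
  updated: d(BDEN,V)=67/8
iteration 4: select BDEN,V (d=67/8); attach at lengths (67/16, 67/16); label the merged cluster BDENV
final tree: (((B:57/8,(D:37/2,N:-13/2):143/8):27/8,E:61/8):67/16,V:67/16)
total length: 451/8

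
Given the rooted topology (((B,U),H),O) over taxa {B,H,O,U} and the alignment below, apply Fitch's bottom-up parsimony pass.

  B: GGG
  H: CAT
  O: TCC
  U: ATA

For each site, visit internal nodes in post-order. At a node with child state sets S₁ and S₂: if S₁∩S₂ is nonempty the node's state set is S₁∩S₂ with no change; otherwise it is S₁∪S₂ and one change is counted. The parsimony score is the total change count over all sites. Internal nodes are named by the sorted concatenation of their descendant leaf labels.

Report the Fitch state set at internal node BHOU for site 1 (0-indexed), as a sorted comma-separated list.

A,C,G,T

site 0, node BU: B={G} ∪ U={A} → {A,G} (+1)
site 0, node BHU: BU={A,G} ∪ H={C} → {A,C,G} (+1)
site 0, node BHOU: BHU={A,C,G} ∪ O={T} → {A,C,G,T} (+1)
site 1, node BU: B={G} ∪ U={T} → {G,T} (+1)
site 1, node BHU: BU={G,T} ∪ H={A} → {A,G,T} (+1)
site 1, node BHOU: BHU={A,G,T} ∪ O={C} → {A,C,G,T} (+1)
site 2, node BU: B={G} ∪ U={A} → {A,G} (+1)
site 2, node BHU: BU={A,G} ∪ H={T} → {A,G,T} (+1)
site 2, node BHOU: BHU={A,G,T} ∪ O={C} → {A,C,G,T} (+1)
per-site changes: [3, 3, 3]; total = 9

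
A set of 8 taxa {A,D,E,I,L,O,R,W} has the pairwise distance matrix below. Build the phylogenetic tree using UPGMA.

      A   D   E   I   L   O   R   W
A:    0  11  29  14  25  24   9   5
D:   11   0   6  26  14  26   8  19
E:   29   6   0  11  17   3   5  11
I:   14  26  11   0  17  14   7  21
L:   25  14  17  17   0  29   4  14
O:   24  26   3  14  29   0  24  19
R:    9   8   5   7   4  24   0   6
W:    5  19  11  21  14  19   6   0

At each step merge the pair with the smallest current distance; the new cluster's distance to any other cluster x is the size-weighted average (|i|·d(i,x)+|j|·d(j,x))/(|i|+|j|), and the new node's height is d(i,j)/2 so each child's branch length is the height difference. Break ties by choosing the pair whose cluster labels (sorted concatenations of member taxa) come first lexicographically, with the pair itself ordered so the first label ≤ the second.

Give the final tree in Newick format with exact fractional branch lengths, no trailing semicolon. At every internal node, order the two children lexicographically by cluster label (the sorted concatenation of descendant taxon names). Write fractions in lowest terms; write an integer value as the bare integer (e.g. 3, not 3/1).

iteration 1: select E,O (d=3); attach at lengths (3/2, 3/2); label the merged cluster EO
  updated: d(A,EO)=53/2, d(D,EO)=16, d(EO,I)=25/2, d(EO,L)=23, d(EO,R)=29/2, d(EO,W)=15
iteration 2: select L,R (d=4); attach at lengths (2, 2); label the merged cluster LR
  updated: d(A,LR)=17, d(D,LR)=11, d(EO,LR)=75/4, d(I,LR)=12, d(LR,W)=10
iteration 3: select A,W (d=5); attach at lengths (5/2, 5/2); label the merged cluster AW
  updated: d(AW,D)=15, d(AW,EO)=83/4, d(AW,I)=35/2, d(AW,LR)=27/2
iteration 4: select D,LR (d=11); attach at lengths (11/2, 7/2); label the merged cluster DLR
  updated: d(AW,DLR)=14, d(DLR,EO)=107/6, d(DLR,I)=50/3
iteration 5: select EO,I (d=25/2); attach at lengths (19/4, 25/4); label the merged cluster EIO
  updated: d(AW,EIO)=59/3, d(DLR,EIO)=157/9
iteration 6: select AW,DLR (d=14); attach at lengths (9/2, 3/2); label the merged cluster ADLRW
  updated: d(ADLRW,EIO)=55/3
iteration 7: select ADLRW,EIO (d=55/3); attach at lengths (13/6, 35/12); label the merged cluster ADEILORW
final tree: (((A:5/2,W:5/2):9/2,(D:11/2,(L:2,R:2):7/2):3/2):13/6,((E:3/2,O:3/2):19/4,I:25/4):35/12)
total length: 517/12

(((A:5/2,W:5/2):9/2,(D:11/2,(L:2,R:2):7/2):3/2):13/6,((E:3/2,O:3/2):19/4,I:25/4):35/12)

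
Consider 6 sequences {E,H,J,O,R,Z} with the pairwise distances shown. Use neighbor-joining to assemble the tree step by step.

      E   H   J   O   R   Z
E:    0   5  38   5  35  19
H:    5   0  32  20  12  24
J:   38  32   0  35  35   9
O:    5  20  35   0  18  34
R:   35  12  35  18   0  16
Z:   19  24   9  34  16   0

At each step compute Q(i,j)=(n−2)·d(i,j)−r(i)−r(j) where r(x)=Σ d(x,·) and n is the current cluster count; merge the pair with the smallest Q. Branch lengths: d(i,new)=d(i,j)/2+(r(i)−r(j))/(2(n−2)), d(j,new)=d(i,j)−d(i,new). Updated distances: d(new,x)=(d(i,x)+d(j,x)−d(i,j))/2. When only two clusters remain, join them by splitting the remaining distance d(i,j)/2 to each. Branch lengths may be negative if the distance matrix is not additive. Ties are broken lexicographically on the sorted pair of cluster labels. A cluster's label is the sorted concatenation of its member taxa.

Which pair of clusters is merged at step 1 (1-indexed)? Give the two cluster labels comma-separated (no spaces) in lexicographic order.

iteration 1: select J,Z (d=9, Q=-215); attach at lengths (83/8, -11/8); label the merged cluster JZ
  updated: d(E,JZ)=24, d(H,JZ)=47/2, d(JZ,O)=30, d(JZ,R)=21
iteration 2: select E,O (d=5, Q=-127); attach at lengths (11/6, 19/6); label the merged cluster EO
  updated: d(EO,H)=10, d(EO,JZ)=49/2, d(EO,R)=24
iteration 3: select EO,H (d=10, Q=-84); attach at lengths (33/4, 7/4); label the merged cluster EHO
  updated: d(EHO,JZ)=19, d(EHO,R)=13
iteration 4: select EHO,JZ (d=19, Q=-53); attach at lengths (11/2, 27/2); label the merged cluster EHJOZ
  updated: d(EHJOZ,R)=15/2
iteration 5: select EHJOZ,R (d=15/2); attach at lengths (15/4, 15/4); label the merged cluster EHJORZ
final tree: ((((E:11/6,O:19/6):33/4,H:7/4):11/2,(J:83/8,Z:-11/8):27/2):15/4,R:15/4)
total length: 101/2

J,Z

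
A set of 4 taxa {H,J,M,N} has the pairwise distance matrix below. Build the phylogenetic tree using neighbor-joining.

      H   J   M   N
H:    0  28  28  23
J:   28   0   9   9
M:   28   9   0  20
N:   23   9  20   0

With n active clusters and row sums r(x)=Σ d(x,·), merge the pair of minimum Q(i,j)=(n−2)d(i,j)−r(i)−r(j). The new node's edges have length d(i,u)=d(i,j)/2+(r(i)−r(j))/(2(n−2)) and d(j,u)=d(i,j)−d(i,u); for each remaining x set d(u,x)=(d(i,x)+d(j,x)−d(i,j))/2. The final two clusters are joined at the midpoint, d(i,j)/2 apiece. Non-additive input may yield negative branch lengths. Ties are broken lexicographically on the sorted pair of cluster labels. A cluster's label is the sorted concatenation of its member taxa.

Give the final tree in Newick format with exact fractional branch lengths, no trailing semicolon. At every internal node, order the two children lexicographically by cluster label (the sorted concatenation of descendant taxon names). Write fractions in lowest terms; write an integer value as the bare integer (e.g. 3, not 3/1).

iteration 1: select H,N (d=23, Q=-85); attach at lengths (73/4, 19/4); label the merged cluster HN
  updated: d(HN,J)=7, d(HN,M)=25/2
iteration 2: select HN,J (d=7, Q=-57/2); attach at lengths (21/4, 7/4); label the merged cluster HJN
  updated: d(HJN,M)=29/4
iteration 3: select HJN,M (d=29/4); attach at lengths (29/8, 29/8); label the merged cluster HJMN
final tree: (((H:73/4,N:19/4):21/4,J:7/4):29/8,M:29/8)
total length: 149/4

(((H:73/4,N:19/4):21/4,J:7/4):29/8,M:29/8)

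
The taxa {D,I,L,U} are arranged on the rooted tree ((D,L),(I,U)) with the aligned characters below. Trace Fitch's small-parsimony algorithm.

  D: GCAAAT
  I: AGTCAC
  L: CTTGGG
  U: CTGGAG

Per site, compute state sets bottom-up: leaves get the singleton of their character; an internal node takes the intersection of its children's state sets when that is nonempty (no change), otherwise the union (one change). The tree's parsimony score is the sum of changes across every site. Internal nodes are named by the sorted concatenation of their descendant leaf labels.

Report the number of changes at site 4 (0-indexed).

1

[col 0] DL: children D:{G}, L:{C} ∪→ {C,G}; cost 1
[col 0] IU: children I:{A}, U:{C} ∪→ {A,C}; cost 1
[col 0] DILU: children DL:{C,G}, IU:{A,C} ∩→ {C}; cost 0
[col 1] DL: children D:{C}, L:{T} ∪→ {C,T}; cost 1
[col 1] IU: children I:{G}, U:{T} ∪→ {G,T}; cost 1
[col 1] DILU: children DL:{C,T}, IU:{G,T} ∩→ {T}; cost 0
[col 2] DL: children D:{A}, L:{T} ∪→ {A,T}; cost 1
[col 2] IU: children I:{T}, U:{G} ∪→ {G,T}; cost 1
[col 2] DILU: children DL:{A,T}, IU:{G,T} ∩→ {T}; cost 0
[col 3] DL: children D:{A}, L:{G} ∪→ {A,G}; cost 1
[col 3] IU: children I:{C}, U:{G} ∪→ {C,G}; cost 1
[col 3] DILU: children DL:{A,G}, IU:{C,G} ∩→ {G}; cost 0
[col 4] DL: children D:{A}, L:{G} ∪→ {A,G}; cost 1
[col 4] IU: children I:{A}, U:{A} ∩→ {A}; cost 0
[col 4] DILU: children DL:{A,G}, IU:{A} ∩→ {A}; cost 0
[col 5] DL: children D:{T}, L:{G} ∪→ {G,T}; cost 1
[col 5] IU: children I:{C}, U:{G} ∪→ {C,G}; cost 1
[col 5] DILU: children DL:{G,T}, IU:{C,G} ∩→ {G}; cost 0
per-site changes: [2, 2, 2, 2, 1, 2]; total = 11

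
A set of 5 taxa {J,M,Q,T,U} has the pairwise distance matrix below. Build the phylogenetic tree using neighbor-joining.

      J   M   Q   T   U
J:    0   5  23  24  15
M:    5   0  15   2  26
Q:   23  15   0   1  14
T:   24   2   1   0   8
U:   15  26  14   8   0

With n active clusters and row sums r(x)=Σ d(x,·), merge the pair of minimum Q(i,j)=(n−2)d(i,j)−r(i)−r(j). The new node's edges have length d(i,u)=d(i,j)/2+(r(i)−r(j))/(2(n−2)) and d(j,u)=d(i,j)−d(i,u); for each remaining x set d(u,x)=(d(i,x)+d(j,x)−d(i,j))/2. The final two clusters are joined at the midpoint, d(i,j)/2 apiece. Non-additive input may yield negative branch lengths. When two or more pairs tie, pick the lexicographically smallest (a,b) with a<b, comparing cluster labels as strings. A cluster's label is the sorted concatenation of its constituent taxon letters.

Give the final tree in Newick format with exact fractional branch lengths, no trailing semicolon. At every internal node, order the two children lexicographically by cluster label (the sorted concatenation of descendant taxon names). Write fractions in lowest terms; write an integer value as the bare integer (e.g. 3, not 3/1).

1. join J+M (d=5, Q=-100) ⇒ JM; edges |J|=17/3, |M|=-2/3
  updated: d(JM,Q)=33/2, d(JM,T)=21/2, d(JM,U)=18
2. join JM+U (d=18, Q=-49) ⇒ JMU; edges |JM|=41/4, |U|=31/4
  updated: d(JMU,Q)=25/4, d(JMU,T)=1/4
3. join JMU+Q (d=25/4, Q=-15/2) ⇒ JMQU; edges |JMU|=11/4, |Q|=7/2
  updated: d(JMQU,T)=-5/2
4. join JMQU+T (d=-5/2) ⇒ JMQTU; edges |JMQU|=-5/4, |T|=-5/4
final tree: ((((J:17/3,M:-2/3):41/4,U:31/4):11/4,Q:7/2):-5/4,T:-5/4)
total length: 107/4

((((J:17/3,M:-2/3):41/4,U:31/4):11/4,Q:7/2):-5/4,T:-5/4)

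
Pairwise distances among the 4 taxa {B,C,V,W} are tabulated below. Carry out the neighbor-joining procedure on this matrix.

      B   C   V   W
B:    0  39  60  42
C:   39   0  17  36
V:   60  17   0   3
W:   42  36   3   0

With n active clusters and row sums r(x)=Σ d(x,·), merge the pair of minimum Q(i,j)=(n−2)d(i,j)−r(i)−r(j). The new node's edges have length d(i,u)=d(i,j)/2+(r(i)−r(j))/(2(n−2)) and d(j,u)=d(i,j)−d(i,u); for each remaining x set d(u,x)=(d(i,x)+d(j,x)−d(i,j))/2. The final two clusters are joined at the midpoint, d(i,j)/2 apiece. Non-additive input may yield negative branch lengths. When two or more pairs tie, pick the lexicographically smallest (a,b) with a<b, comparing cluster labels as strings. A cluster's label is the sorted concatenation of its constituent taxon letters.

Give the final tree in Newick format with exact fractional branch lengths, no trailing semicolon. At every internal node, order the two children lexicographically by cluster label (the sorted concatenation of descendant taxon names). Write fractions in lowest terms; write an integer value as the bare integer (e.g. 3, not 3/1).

iteration 1: select B,C (d=39, Q=-155); attach at lengths (127/4, 29/4); label the merged cluster BC
  updated: d(BC,V)=19, d(BC,W)=39/2
iteration 2: select BC,V (d=19, Q=-83/2); attach at lengths (71/4, 5/4); label the merged cluster BCV
  updated: d(BCV,W)=7/4
iteration 3: select BCV,W (d=7/4); attach at lengths (7/8, 7/8); label the merged cluster BCVW
final tree: (((B:127/4,C:29/4):71/4,V:5/4):7/8,W:7/8)
total length: 239/4

(((B:127/4,C:29/4):71/4,V:5/4):7/8,W:7/8)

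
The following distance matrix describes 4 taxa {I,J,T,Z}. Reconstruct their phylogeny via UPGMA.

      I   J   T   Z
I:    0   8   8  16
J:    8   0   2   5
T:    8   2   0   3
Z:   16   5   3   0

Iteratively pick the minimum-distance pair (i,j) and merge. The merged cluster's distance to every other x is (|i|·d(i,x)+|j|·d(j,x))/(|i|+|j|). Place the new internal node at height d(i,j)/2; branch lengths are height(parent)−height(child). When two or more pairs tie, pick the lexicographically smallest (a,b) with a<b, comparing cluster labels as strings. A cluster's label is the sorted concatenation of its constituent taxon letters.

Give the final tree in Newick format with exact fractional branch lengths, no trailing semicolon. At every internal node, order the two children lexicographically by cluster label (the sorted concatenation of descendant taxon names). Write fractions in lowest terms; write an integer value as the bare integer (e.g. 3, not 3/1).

(I:16/3,((J:1,T:1):1,Z:2):10/3)

step 1: merge (J,T) at d=2; branch lengths J→1, T→1; new cluster JT
  updated: d(I,JT)=8, d(JT,Z)=4
step 2: merge (JT,Z) at d=4; branch lengths JT→1, Z→2; new cluster JTZ
  updated: d(I,JTZ)=32/3
step 3: merge (I,JTZ) at d=32/3; branch lengths I→16/3, JTZ→10/3; new cluster IJTZ
final tree: (I:16/3,((J:1,T:1):1,Z:2):10/3)
total length: 41/3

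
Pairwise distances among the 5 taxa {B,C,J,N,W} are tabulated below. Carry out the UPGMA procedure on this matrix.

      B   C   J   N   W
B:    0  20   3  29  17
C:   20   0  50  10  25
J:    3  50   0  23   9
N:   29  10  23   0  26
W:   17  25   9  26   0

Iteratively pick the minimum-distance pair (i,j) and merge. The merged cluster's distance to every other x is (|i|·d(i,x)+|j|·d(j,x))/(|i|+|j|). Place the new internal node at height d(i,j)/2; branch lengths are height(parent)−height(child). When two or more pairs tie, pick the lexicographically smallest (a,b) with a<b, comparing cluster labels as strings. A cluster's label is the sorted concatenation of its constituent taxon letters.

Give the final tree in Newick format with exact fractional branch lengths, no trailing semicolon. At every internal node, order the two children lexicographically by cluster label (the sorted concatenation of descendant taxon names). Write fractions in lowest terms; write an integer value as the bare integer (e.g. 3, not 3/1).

1. join B+J (d=3) ⇒ BJ; edges |B|=3/2, |J|=3/2
  updated: d(BJ,C)=35, d(BJ,N)=26, d(BJ,W)=13
2. join C+N (d=10) ⇒ CN; edges |C|=5, |N|=5
  updated: d(BJ,CN)=61/2, d(CN,W)=51/2
3. join BJ+W (d=13) ⇒ BJW; edges |BJ|=5, |W|=13/2
  updated: d(BJW,CN)=173/6
4. join BJW+CN (d=173/6) ⇒ BCJNW; edges |BJW|=95/12, |CN|=113/12
final tree: (((B:3/2,J:3/2):5,W:13/2):95/12,(C:5,N:5):113/12)
total length: 251/6

(((B:3/2,J:3/2):5,W:13/2):95/12,(C:5,N:5):113/12)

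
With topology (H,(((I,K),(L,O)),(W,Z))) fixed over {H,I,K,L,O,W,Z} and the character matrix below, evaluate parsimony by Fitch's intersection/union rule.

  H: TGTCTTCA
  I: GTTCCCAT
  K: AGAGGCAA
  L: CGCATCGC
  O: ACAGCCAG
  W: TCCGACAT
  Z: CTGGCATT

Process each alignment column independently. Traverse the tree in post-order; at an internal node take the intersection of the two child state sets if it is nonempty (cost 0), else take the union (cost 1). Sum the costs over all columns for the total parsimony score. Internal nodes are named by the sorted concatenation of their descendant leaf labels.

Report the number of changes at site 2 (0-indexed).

[col 0] IK: children I:{G}, K:{A} ∪→ {A,G}; cost 1
[col 0] LO: children L:{C}, O:{A} ∪→ {A,C}; cost 1
[col 0] IKLO: children IK:{A,G}, LO:{A,C} ∩→ {A}; cost 0
[col 0] WZ: children W:{T}, Z:{C} ∪→ {C,T}; cost 1
[col 0] IKLOWZ: children IKLO:{A}, WZ:{C,T} ∪→ {A,C,T}; cost 1
[col 0] HIKLOWZ: children H:{T}, IKLOWZ:{A,C,T} ∩→ {T}; cost 0
[col 1] IK: children I:{T}, K:{G} ∪→ {G,T}; cost 1
[col 1] LO: children L:{G}, O:{C} ∪→ {C,G}; cost 1
[col 1] IKLO: children IK:{G,T}, LO:{C,G} ∩→ {G}; cost 0
[col 1] WZ: children W:{C}, Z:{T} ∪→ {C,T}; cost 1
[col 1] IKLOWZ: children IKLO:{G}, WZ:{C,T} ∪→ {C,G,T}; cost 1
[col 1] HIKLOWZ: children H:{G}, IKLOWZ:{C,G,T} ∩→ {G}; cost 0
[col 2] IK: children I:{T}, K:{A} ∪→ {A,T}; cost 1
[col 2] LO: children L:{C}, O:{A} ∪→ {A,C}; cost 1
[col 2] IKLO: children IK:{A,T}, LO:{A,C} ∩→ {A}; cost 0
[col 2] WZ: children W:{C}, Z:{G} ∪→ {C,G}; cost 1
[col 2] IKLOWZ: children IKLO:{A}, WZ:{C,G} ∪→ {A,C,G}; cost 1
[col 2] HIKLOWZ: children H:{T}, IKLOWZ:{A,C,G} ∪→ {A,C,G,T}; cost 1
[col 3] IK: children I:{C}, K:{G} ∪→ {C,G}; cost 1
[col 3] LO: children L:{A}, O:{G} ∪→ {A,G}; cost 1
[col 3] IKLO: children IK:{C,G}, LO:{A,G} ∩→ {G}; cost 0
[col 3] WZ: children W:{G}, Z:{G} ∩→ {G}; cost 0
[col 3] IKLOWZ: children IKLO:{G}, WZ:{G} ∩→ {G}; cost 0
[col 3] HIKLOWZ: children H:{C}, IKLOWZ:{G} ∪→ {C,G}; cost 1
[col 4] IK: children I:{C}, K:{G} ∪→ {C,G}; cost 1
[col 4] LO: children L:{T}, O:{C} ∪→ {C,T}; cost 1
[col 4] IKLO: children IK:{C,G}, LO:{C,T} ∩→ {C}; cost 0
[col 4] WZ: children W:{A}, Z:{C} ∪→ {A,C}; cost 1
[col 4] IKLOWZ: children IKLO:{C}, WZ:{A,C} ∩→ {C}; cost 0
[col 4] HIKLOWZ: children H:{T}, IKLOWZ:{C} ∪→ {C,T}; cost 1
[col 5] IK: children I:{C}, K:{C} ∩→ {C}; cost 0
[col 5] LO: children L:{C}, O:{C} ∩→ {C}; cost 0
[col 5] IKLO: children IK:{C}, LO:{C} ∩→ {C}; cost 0
[col 5] WZ: children W:{C}, Z:{A} ∪→ {A,C}; cost 1
[col 5] IKLOWZ: children IKLO:{C}, WZ:{A,C} ∩→ {C}; cost 0
[col 5] HIKLOWZ: children H:{T}, IKLOWZ:{C} ∪→ {C,T}; cost 1
[col 6] IK: children I:{A}, K:{A} ∩→ {A}; cost 0
[col 6] LO: children L:{G}, O:{A} ∪→ {A,G}; cost 1
[col 6] IKLO: children IK:{A}, LO:{A,G} ∩→ {A}; cost 0
[col 6] WZ: children W:{A}, Z:{T} ∪→ {A,T}; cost 1
[col 6] IKLOWZ: children IKLO:{A}, WZ:{A,T} ∩→ {A}; cost 0
[col 6] HIKLOWZ: children H:{C}, IKLOWZ:{A} ∪→ {A,C}; cost 1
[col 7] IK: children I:{T}, K:{A} ∪→ {A,T}; cost 1
[col 7] LO: children L:{C}, O:{G} ∪→ {C,G}; cost 1
[col 7] IKLO: children IK:{A,T}, LO:{C,G} ∪→ {A,C,G,T}; cost 1
[col 7] WZ: children W:{T}, Z:{T} ∩→ {T}; cost 0
[col 7] IKLOWZ: children IKLO:{A,C,G,T}, WZ:{T} ∩→ {T}; cost 0
[col 7] HIKLOWZ: children H:{A}, IKLOWZ:{T} ∪→ {A,T}; cost 1
per-site changes: [4, 4, 5, 3, 4, 2, 3, 4]; total = 29

5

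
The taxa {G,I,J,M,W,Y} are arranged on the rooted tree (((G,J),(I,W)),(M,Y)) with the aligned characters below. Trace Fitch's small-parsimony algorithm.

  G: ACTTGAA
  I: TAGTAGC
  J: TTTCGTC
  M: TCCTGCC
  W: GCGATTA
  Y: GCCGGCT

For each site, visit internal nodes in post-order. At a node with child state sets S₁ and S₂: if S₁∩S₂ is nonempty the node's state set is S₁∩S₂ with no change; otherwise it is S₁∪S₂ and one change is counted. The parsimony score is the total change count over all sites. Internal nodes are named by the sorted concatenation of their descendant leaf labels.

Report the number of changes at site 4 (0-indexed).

2

[col 0] GJ: children G:{A}, J:{T} ∪→ {A,T}; cost 1
[col 0] IW: children I:{T}, W:{G} ∪→ {G,T}; cost 1
[col 0] GIJW: children GJ:{A,T}, IW:{G,T} ∩→ {T}; cost 0
[col 0] MY: children M:{T}, Y:{G} ∪→ {G,T}; cost 1
[col 0] GIJMWY: children GIJW:{T}, MY:{G,T} ∩→ {T}; cost 0
[col 1] GJ: children G:{C}, J:{T} ∪→ {C,T}; cost 1
[col 1] IW: children I:{A}, W:{C} ∪→ {A,C}; cost 1
[col 1] GIJW: children GJ:{C,T}, IW:{A,C} ∩→ {C}; cost 0
[col 1] MY: children M:{C}, Y:{C} ∩→ {C}; cost 0
[col 1] GIJMWY: children GIJW:{C}, MY:{C} ∩→ {C}; cost 0
[col 2] GJ: children G:{T}, J:{T} ∩→ {T}; cost 0
[col 2] IW: children I:{G}, W:{G} ∩→ {G}; cost 0
[col 2] GIJW: children GJ:{T}, IW:{G} ∪→ {G,T}; cost 1
[col 2] MY: children M:{C}, Y:{C} ∩→ {C}; cost 0
[col 2] GIJMWY: children GIJW:{G,T}, MY:{C} ∪→ {C,G,T}; cost 1
[col 3] GJ: children G:{T}, J:{C} ∪→ {C,T}; cost 1
[col 3] IW: children I:{T}, W:{A} ∪→ {A,T}; cost 1
[col 3] GIJW: children GJ:{C,T}, IW:{A,T} ∩→ {T}; cost 0
[col 3] MY: children M:{T}, Y:{G} ∪→ {G,T}; cost 1
[col 3] GIJMWY: children GIJW:{T}, MY:{G,T} ∩→ {T}; cost 0
[col 4] GJ: children G:{G}, J:{G} ∩→ {G}; cost 0
[col 4] IW: children I:{A}, W:{T} ∪→ {A,T}; cost 1
[col 4] GIJW: children GJ:{G}, IW:{A,T} ∪→ {A,G,T}; cost 1
[col 4] MY: children M:{G}, Y:{G} ∩→ {G}; cost 0
[col 4] GIJMWY: children GIJW:{A,G,T}, MY:{G} ∩→ {G}; cost 0
[col 5] GJ: children G:{A}, J:{T} ∪→ {A,T}; cost 1
[col 5] IW: children I:{G}, W:{T} ∪→ {G,T}; cost 1
[col 5] GIJW: children GJ:{A,T}, IW:{G,T} ∩→ {T}; cost 0
[col 5] MY: children M:{C}, Y:{C} ∩→ {C}; cost 0
[col 5] GIJMWY: children GIJW:{T}, MY:{C} ∪→ {C,T}; cost 1
[col 6] GJ: children G:{A}, J:{C} ∪→ {A,C}; cost 1
[col 6] IW: children I:{C}, W:{A} ∪→ {A,C}; cost 1
[col 6] GIJW: children GJ:{A,C}, IW:{A,C} ∩→ {A,C}; cost 0
[col 6] MY: children M:{C}, Y:{T} ∪→ {C,T}; cost 1
[col 6] GIJMWY: children GIJW:{A,C}, MY:{C,T} ∩→ {C}; cost 0
per-site changes: [3, 2, 2, 3, 2, 3, 3]; total = 18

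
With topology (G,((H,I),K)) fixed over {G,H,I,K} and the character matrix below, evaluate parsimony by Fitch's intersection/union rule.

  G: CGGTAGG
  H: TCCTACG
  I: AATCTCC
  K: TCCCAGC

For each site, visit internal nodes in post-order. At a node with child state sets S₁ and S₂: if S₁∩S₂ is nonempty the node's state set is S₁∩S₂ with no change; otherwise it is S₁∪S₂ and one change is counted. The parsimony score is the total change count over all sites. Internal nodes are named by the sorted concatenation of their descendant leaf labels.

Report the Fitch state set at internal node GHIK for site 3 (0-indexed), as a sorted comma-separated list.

C,T

site 0, node HI: H={T} ∪ I={A} → {A,T} (+1)
site 0, node HIK: HI={A,T} ∩ K={T} → {T} (+0)
site 0, node GHIK: G={C} ∪ HIK={T} → {C,T} (+1)
site 1, node HI: H={C} ∪ I={A} → {A,C} (+1)
site 1, node HIK: HI={A,C} ∩ K={C} → {C} (+0)
site 1, node GHIK: G={G} ∪ HIK={C} → {C,G} (+1)
site 2, node HI: H={C} ∪ I={T} → {C,T} (+1)
site 2, node HIK: HI={C,T} ∩ K={C} → {C} (+0)
site 2, node GHIK: G={G} ∪ HIK={C} → {C,G} (+1)
site 3, node HI: H={T} ∪ I={C} → {C,T} (+1)
site 3, node HIK: HI={C,T} ∩ K={C} → {C} (+0)
site 3, node GHIK: G={T} ∪ HIK={C} → {C,T} (+1)
site 4, node HI: H={A} ∪ I={T} → {A,T} (+1)
site 4, node HIK: HI={A,T} ∩ K={A} → {A} (+0)
site 4, node GHIK: G={A} ∩ HIK={A} → {A} (+0)
site 5, node HI: H={C} ∩ I={C} → {C} (+0)
site 5, node HIK: HI={C} ∪ K={G} → {C,G} (+1)
site 5, node GHIK: G={G} ∩ HIK={C,G} → {G} (+0)
site 6, node HI: H={G} ∪ I={C} → {C,G} (+1)
site 6, node HIK: HI={C,G} ∩ K={C} → {C} (+0)
site 6, node GHIK: G={G} ∪ HIK={C} → {C,G} (+1)
per-site changes: [2, 2, 2, 2, 1, 1, 2]; total = 12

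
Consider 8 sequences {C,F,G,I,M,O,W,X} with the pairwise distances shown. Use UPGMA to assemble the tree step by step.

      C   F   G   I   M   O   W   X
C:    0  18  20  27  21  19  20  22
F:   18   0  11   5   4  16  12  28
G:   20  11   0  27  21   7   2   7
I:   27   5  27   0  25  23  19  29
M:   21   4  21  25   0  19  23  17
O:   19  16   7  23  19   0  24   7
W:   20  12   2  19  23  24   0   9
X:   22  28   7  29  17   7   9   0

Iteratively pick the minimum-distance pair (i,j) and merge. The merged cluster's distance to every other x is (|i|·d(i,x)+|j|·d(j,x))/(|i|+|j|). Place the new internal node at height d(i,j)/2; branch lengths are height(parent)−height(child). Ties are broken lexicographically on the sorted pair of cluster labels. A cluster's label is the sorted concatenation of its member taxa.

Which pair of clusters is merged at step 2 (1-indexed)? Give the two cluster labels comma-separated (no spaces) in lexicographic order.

F,M

iteration 1: select G,W (d=2); attach at lengths (1, 1); label the merged cluster GW
  updated: d(C,GW)=20, d(F,GW)=23/2, d(GW,I)=23, d(GW,M)=22, d(GW,O)=31/2, d(GW,X)=8
iteration 2: select F,M (d=4); attach at lengths (2, 2); label the merged cluster FM
  updated: d(C,FM)=39/2, d(FM,GW)=67/4, d(FM,I)=15, d(FM,O)=35/2, d(FM,X)=45/2
iteration 3: select O,X (d=7); attach at lengths (7/2, 7/2); label the merged cluster OX
  updated: d(C,OX)=41/2, d(FM,OX)=20, d(GW,OX)=47/4, d(I,OX)=26
iteration 4: select GW,OX (d=47/4); attach at lengths (39/8, 19/8); label the merged cluster GOWX
  updated: d(C,GOWX)=81/4, d(FM,GOWX)=147/8, d(GOWX,I)=49/2
iteration 5: select FM,I (d=15); attach at lengths (11/2, 15/2); label the merged cluster FIM
  updated: d(C,FIM)=22, d(FIM,GOWX)=245/12
iteration 6: select C,GOWX (d=81/4); attach at lengths (81/8, 17/4); label the merged cluster CGOWX
  updated: d(CGOWX,FIM)=311/15
iteration 7: select CGOWX,FIM (d=311/15); attach at lengths (29/120, 43/15); label the merged cluster CFGIMOWX
final tree: ((C:81/8,((G:1,W:1):39/8,(O:7/2,X:7/2):19/8):17/4):29/120,((F:2,M:2):11/2,I:15/2):43/15)
total length: 761/15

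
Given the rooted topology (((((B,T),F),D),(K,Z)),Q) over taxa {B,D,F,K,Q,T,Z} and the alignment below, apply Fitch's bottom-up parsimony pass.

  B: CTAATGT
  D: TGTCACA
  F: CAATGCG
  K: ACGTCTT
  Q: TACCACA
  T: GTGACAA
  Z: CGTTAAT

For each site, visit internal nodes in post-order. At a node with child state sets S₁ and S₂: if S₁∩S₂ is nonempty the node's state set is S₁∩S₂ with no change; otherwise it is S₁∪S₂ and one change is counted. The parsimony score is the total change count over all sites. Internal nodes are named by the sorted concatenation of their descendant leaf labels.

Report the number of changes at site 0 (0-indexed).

4

site 0, node BT: B={C} ∪ T={G} → {C,G} (+1)
site 0, node BFT: BT={C,G} ∩ F={C} → {C} (+0)
site 0, node BDFT: BFT={C} ∪ D={T} → {C,T} (+1)
site 0, node KZ: K={A} ∪ Z={C} → {A,C} (+1)
site 0, node BDFKTZ: BDFT={C,T} ∩ KZ={A,C} → {C} (+0)
site 0, node BDFKQTZ: BDFKTZ={C} ∪ Q={T} → {C,T} (+1)
site 1, node BT: B={T} ∩ T={T} → {T} (+0)
site 1, node BFT: BT={T} ∪ F={A} → {A,T} (+1)
site 1, node BDFT: BFT={A,T} ∪ D={G} → {A,G,T} (+1)
site 1, node KZ: K={C} ∪ Z={G} → {C,G} (+1)
site 1, node BDFKTZ: BDFT={A,G,T} ∩ KZ={C,G} → {G} (+0)
site 1, node BDFKQTZ: BDFKTZ={G} ∪ Q={A} → {A,G} (+1)
site 2, node BT: B={A} ∪ T={G} → {A,G} (+1)
site 2, node BFT: BT={A,G} ∩ F={A} → {A} (+0)
site 2, node BDFT: BFT={A} ∪ D={T} → {A,T} (+1)
site 2, node KZ: K={G} ∪ Z={T} → {G,T} (+1)
site 2, node BDFKTZ: BDFT={A,T} ∩ KZ={G,T} → {T} (+0)
site 2, node BDFKQTZ: BDFKTZ={T} ∪ Q={C} → {C,T} (+1)
site 3, node BT: B={A} ∩ T={A} → {A} (+0)
site 3, node BFT: BT={A} ∪ F={T} → {A,T} (+1)
site 3, node BDFT: BFT={A,T} ∪ D={C} → {A,C,T} (+1)
site 3, node KZ: K={T} ∩ Z={T} → {T} (+0)
site 3, node BDFKTZ: BDFT={A,C,T} ∩ KZ={T} → {T} (+0)
site 3, node BDFKQTZ: BDFKTZ={T} ∪ Q={C} → {C,T} (+1)
site 4, node BT: B={T} ∪ T={C} → {C,T} (+1)
site 4, node BFT: BT={C,T} ∪ F={G} → {C,G,T} (+1)
site 4, node BDFT: BFT={C,G,T} ∪ D={A} → {A,C,G,T} (+1)
site 4, node KZ: K={C} ∪ Z={A} → {A,C} (+1)
site 4, node BDFKTZ: BDFT={A,C,G,T} ∩ KZ={A,C} → {A,C} (+0)
site 4, node BDFKQTZ: BDFKTZ={A,C} ∩ Q={A} → {A} (+0)
site 5, node BT: B={G} ∪ T={A} → {A,G} (+1)
site 5, node BFT: BT={A,G} ∪ F={C} → {A,C,G} (+1)
site 5, node BDFT: BFT={A,C,G} ∩ D={C} → {C} (+0)
site 5, node KZ: K={T} ∪ Z={A} → {A,T} (+1)
site 5, node BDFKTZ: BDFT={C} ∪ KZ={A,T} → {A,C,T} (+1)
site 5, node BDFKQTZ: BDFKTZ={A,C,T} ∩ Q={C} → {C} (+0)
site 6, node BT: B={T} ∪ T={A} → {A,T} (+1)
site 6, node BFT: BT={A,T} ∪ F={G} → {A,G,T} (+1)
site 6, node BDFT: BFT={A,G,T} ∩ D={A} → {A} (+0)
site 6, node KZ: K={T} ∩ Z={T} → {T} (+0)
site 6, node BDFKTZ: BDFT={A} ∪ KZ={T} → {A,T} (+1)
site 6, node BDFKQTZ: BDFKTZ={A,T} ∩ Q={A} → {A} (+0)
per-site changes: [4, 4, 4, 3, 4, 4, 3]; total = 26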